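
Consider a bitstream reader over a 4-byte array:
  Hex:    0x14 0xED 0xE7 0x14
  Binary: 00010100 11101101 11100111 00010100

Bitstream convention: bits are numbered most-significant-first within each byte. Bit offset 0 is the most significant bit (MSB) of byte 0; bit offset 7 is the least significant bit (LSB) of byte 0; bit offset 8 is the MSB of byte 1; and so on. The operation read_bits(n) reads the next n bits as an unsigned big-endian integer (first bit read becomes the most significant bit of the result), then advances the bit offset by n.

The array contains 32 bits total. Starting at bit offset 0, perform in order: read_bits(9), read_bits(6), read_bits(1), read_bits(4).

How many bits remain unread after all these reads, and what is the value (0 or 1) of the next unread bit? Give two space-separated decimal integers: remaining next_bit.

Answer: 12 0

Derivation:
Read 1: bits[0:9] width=9 -> value=41 (bin 000101001); offset now 9 = byte 1 bit 1; 23 bits remain
Read 2: bits[9:15] width=6 -> value=54 (bin 110110); offset now 15 = byte 1 bit 7; 17 bits remain
Read 3: bits[15:16] width=1 -> value=1 (bin 1); offset now 16 = byte 2 bit 0; 16 bits remain
Read 4: bits[16:20] width=4 -> value=14 (bin 1110); offset now 20 = byte 2 bit 4; 12 bits remain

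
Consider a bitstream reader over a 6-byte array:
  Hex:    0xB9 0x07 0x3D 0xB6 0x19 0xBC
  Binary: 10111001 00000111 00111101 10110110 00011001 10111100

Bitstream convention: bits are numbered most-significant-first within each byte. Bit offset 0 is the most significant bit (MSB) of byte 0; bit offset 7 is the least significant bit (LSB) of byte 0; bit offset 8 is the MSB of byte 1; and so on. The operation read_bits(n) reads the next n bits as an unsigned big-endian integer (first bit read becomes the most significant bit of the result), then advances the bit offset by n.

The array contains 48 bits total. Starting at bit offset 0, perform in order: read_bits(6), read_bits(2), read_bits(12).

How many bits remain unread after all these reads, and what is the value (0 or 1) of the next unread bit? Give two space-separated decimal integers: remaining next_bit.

Read 1: bits[0:6] width=6 -> value=46 (bin 101110); offset now 6 = byte 0 bit 6; 42 bits remain
Read 2: bits[6:8] width=2 -> value=1 (bin 01); offset now 8 = byte 1 bit 0; 40 bits remain
Read 3: bits[8:20] width=12 -> value=115 (bin 000001110011); offset now 20 = byte 2 bit 4; 28 bits remain

Answer: 28 1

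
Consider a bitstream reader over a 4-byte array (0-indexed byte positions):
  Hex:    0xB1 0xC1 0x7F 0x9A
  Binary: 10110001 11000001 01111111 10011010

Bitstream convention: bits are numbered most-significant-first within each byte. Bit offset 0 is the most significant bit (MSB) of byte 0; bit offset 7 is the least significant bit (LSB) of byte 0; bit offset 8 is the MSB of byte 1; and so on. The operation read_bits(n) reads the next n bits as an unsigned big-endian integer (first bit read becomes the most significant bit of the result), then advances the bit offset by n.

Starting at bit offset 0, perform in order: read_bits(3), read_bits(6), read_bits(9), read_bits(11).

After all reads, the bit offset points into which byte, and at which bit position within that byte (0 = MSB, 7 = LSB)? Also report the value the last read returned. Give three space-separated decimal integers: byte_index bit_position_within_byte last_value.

Read 1: bits[0:3] width=3 -> value=5 (bin 101); offset now 3 = byte 0 bit 3; 29 bits remain
Read 2: bits[3:9] width=6 -> value=35 (bin 100011); offset now 9 = byte 1 bit 1; 23 bits remain
Read 3: bits[9:18] width=9 -> value=261 (bin 100000101); offset now 18 = byte 2 bit 2; 14 bits remain
Read 4: bits[18:29] width=11 -> value=2035 (bin 11111110011); offset now 29 = byte 3 bit 5; 3 bits remain

Answer: 3 5 2035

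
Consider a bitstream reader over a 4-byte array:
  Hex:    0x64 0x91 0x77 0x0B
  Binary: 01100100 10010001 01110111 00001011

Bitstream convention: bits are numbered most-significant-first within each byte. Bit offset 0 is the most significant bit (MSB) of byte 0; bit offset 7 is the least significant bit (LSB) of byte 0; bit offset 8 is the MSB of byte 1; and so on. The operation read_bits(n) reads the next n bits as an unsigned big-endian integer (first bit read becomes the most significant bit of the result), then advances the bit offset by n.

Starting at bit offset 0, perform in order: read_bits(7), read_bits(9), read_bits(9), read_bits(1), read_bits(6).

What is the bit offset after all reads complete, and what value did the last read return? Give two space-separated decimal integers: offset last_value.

Answer: 32 11

Derivation:
Read 1: bits[0:7] width=7 -> value=50 (bin 0110010); offset now 7 = byte 0 bit 7; 25 bits remain
Read 2: bits[7:16] width=9 -> value=145 (bin 010010001); offset now 16 = byte 2 bit 0; 16 bits remain
Read 3: bits[16:25] width=9 -> value=238 (bin 011101110); offset now 25 = byte 3 bit 1; 7 bits remain
Read 4: bits[25:26] width=1 -> value=0 (bin 0); offset now 26 = byte 3 bit 2; 6 bits remain
Read 5: bits[26:32] width=6 -> value=11 (bin 001011); offset now 32 = byte 4 bit 0; 0 bits remain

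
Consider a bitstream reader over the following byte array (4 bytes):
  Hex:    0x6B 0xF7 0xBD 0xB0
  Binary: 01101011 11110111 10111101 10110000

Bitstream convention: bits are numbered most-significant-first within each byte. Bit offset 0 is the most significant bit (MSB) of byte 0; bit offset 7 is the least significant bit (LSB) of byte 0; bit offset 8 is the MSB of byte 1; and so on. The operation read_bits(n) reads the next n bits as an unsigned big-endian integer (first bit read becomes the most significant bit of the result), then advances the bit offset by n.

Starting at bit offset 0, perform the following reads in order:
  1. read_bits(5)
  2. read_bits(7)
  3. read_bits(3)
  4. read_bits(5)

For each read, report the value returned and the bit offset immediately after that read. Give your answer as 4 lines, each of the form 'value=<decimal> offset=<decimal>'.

Read 1: bits[0:5] width=5 -> value=13 (bin 01101); offset now 5 = byte 0 bit 5; 27 bits remain
Read 2: bits[5:12] width=7 -> value=63 (bin 0111111); offset now 12 = byte 1 bit 4; 20 bits remain
Read 3: bits[12:15] width=3 -> value=3 (bin 011); offset now 15 = byte 1 bit 7; 17 bits remain
Read 4: bits[15:20] width=5 -> value=27 (bin 11011); offset now 20 = byte 2 bit 4; 12 bits remain

Answer: value=13 offset=5
value=63 offset=12
value=3 offset=15
value=27 offset=20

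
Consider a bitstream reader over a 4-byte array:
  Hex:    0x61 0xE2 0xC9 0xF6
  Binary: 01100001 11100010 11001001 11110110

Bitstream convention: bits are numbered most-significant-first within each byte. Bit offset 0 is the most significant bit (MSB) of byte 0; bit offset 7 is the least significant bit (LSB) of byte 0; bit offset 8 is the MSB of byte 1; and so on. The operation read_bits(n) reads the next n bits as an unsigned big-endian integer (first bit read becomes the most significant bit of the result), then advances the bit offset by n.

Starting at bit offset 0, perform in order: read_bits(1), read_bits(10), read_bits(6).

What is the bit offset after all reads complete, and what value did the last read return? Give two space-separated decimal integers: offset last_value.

Answer: 17 5

Derivation:
Read 1: bits[0:1] width=1 -> value=0 (bin 0); offset now 1 = byte 0 bit 1; 31 bits remain
Read 2: bits[1:11] width=10 -> value=783 (bin 1100001111); offset now 11 = byte 1 bit 3; 21 bits remain
Read 3: bits[11:17] width=6 -> value=5 (bin 000101); offset now 17 = byte 2 bit 1; 15 bits remain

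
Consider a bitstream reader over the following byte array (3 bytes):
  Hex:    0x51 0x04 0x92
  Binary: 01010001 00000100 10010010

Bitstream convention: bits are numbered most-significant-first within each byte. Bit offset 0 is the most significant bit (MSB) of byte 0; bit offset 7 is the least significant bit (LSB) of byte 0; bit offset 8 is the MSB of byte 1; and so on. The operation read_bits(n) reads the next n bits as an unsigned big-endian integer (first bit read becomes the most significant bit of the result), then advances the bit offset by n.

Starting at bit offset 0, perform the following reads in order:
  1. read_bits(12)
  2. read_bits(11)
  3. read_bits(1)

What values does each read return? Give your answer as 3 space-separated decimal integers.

Read 1: bits[0:12] width=12 -> value=1296 (bin 010100010000); offset now 12 = byte 1 bit 4; 12 bits remain
Read 2: bits[12:23] width=11 -> value=585 (bin 01001001001); offset now 23 = byte 2 bit 7; 1 bits remain
Read 3: bits[23:24] width=1 -> value=0 (bin 0); offset now 24 = byte 3 bit 0; 0 bits remain

Answer: 1296 585 0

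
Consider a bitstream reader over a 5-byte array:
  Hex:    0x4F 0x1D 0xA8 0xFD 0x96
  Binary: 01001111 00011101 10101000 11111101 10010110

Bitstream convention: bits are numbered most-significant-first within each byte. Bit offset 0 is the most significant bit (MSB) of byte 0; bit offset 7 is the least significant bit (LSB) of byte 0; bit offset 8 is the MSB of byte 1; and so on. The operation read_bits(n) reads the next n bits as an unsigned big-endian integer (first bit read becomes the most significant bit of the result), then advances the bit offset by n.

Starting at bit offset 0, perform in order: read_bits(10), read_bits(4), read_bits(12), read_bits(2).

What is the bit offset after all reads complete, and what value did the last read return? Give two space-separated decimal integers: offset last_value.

Answer: 28 3

Derivation:
Read 1: bits[0:10] width=10 -> value=316 (bin 0100111100); offset now 10 = byte 1 bit 2; 30 bits remain
Read 2: bits[10:14] width=4 -> value=7 (bin 0111); offset now 14 = byte 1 bit 6; 26 bits remain
Read 3: bits[14:26] width=12 -> value=1699 (bin 011010100011); offset now 26 = byte 3 bit 2; 14 bits remain
Read 4: bits[26:28] width=2 -> value=3 (bin 11); offset now 28 = byte 3 bit 4; 12 bits remain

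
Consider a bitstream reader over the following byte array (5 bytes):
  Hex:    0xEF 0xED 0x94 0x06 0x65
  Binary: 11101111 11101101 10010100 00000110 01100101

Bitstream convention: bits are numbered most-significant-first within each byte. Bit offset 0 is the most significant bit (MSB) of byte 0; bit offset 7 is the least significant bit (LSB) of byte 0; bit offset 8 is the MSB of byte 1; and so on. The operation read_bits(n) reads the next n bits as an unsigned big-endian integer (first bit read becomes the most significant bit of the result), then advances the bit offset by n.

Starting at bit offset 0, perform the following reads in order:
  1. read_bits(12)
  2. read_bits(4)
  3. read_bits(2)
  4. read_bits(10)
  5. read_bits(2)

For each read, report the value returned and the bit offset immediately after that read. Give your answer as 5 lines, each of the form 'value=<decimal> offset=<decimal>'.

Read 1: bits[0:12] width=12 -> value=3838 (bin 111011111110); offset now 12 = byte 1 bit 4; 28 bits remain
Read 2: bits[12:16] width=4 -> value=13 (bin 1101); offset now 16 = byte 2 bit 0; 24 bits remain
Read 3: bits[16:18] width=2 -> value=2 (bin 10); offset now 18 = byte 2 bit 2; 22 bits remain
Read 4: bits[18:28] width=10 -> value=320 (bin 0101000000); offset now 28 = byte 3 bit 4; 12 bits remain
Read 5: bits[28:30] width=2 -> value=1 (bin 01); offset now 30 = byte 3 bit 6; 10 bits remain

Answer: value=3838 offset=12
value=13 offset=16
value=2 offset=18
value=320 offset=28
value=1 offset=30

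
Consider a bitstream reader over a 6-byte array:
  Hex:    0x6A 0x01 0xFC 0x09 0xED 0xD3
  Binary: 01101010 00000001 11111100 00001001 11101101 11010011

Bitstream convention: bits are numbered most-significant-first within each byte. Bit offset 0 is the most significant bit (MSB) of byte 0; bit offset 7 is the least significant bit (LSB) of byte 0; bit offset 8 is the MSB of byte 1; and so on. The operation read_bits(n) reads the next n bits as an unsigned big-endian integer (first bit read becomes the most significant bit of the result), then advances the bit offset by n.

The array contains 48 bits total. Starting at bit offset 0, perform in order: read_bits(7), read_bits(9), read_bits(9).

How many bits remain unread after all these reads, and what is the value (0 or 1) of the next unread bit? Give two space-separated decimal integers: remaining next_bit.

Answer: 23 0

Derivation:
Read 1: bits[0:7] width=7 -> value=53 (bin 0110101); offset now 7 = byte 0 bit 7; 41 bits remain
Read 2: bits[7:16] width=9 -> value=1 (bin 000000001); offset now 16 = byte 2 bit 0; 32 bits remain
Read 3: bits[16:25] width=9 -> value=504 (bin 111111000); offset now 25 = byte 3 bit 1; 23 bits remain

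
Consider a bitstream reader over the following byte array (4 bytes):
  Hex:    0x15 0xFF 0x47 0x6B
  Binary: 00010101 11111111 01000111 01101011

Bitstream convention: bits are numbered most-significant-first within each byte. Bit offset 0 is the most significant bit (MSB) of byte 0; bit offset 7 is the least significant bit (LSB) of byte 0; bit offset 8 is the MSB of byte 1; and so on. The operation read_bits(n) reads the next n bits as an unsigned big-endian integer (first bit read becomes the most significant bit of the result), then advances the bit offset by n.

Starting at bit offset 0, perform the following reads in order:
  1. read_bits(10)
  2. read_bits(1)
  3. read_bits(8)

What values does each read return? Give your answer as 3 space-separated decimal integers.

Read 1: bits[0:10] width=10 -> value=87 (bin 0001010111); offset now 10 = byte 1 bit 2; 22 bits remain
Read 2: bits[10:11] width=1 -> value=1 (bin 1); offset now 11 = byte 1 bit 3; 21 bits remain
Read 3: bits[11:19] width=8 -> value=250 (bin 11111010); offset now 19 = byte 2 bit 3; 13 bits remain

Answer: 87 1 250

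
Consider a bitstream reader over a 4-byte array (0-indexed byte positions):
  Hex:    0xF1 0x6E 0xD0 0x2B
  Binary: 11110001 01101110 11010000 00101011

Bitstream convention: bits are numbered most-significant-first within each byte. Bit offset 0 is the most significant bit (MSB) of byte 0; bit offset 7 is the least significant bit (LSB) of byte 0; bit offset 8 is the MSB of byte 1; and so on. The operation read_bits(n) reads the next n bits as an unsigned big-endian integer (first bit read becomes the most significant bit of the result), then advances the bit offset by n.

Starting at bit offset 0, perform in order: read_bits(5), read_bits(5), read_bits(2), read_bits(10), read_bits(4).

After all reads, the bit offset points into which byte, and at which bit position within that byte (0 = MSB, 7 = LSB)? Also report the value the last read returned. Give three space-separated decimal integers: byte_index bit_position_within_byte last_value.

Read 1: bits[0:5] width=5 -> value=30 (bin 11110); offset now 5 = byte 0 bit 5; 27 bits remain
Read 2: bits[5:10] width=5 -> value=5 (bin 00101); offset now 10 = byte 1 bit 2; 22 bits remain
Read 3: bits[10:12] width=2 -> value=2 (bin 10); offset now 12 = byte 1 bit 4; 20 bits remain
Read 4: bits[12:22] width=10 -> value=948 (bin 1110110100); offset now 22 = byte 2 bit 6; 10 bits remain
Read 5: bits[22:26] width=4 -> value=0 (bin 0000); offset now 26 = byte 3 bit 2; 6 bits remain

Answer: 3 2 0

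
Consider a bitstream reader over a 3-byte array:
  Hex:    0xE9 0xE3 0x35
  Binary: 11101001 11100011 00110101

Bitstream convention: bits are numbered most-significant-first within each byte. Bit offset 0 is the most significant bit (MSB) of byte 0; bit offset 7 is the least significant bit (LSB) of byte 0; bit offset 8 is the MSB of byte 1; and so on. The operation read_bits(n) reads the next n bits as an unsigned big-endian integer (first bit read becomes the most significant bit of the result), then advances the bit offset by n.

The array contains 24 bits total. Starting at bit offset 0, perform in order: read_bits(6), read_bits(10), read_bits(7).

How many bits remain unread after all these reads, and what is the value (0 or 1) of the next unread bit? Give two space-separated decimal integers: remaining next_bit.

Answer: 1 1

Derivation:
Read 1: bits[0:6] width=6 -> value=58 (bin 111010); offset now 6 = byte 0 bit 6; 18 bits remain
Read 2: bits[6:16] width=10 -> value=483 (bin 0111100011); offset now 16 = byte 2 bit 0; 8 bits remain
Read 3: bits[16:23] width=7 -> value=26 (bin 0011010); offset now 23 = byte 2 bit 7; 1 bits remain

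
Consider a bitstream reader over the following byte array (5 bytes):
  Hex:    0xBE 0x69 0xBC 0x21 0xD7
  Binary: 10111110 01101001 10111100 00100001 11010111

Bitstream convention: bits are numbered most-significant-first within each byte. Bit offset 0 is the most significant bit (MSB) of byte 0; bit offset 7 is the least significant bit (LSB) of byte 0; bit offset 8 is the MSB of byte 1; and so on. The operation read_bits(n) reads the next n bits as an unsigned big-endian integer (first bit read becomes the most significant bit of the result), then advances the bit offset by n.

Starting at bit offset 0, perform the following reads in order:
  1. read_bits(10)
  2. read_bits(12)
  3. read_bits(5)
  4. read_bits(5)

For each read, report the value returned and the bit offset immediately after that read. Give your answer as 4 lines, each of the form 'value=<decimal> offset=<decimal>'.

Read 1: bits[0:10] width=10 -> value=761 (bin 1011111001); offset now 10 = byte 1 bit 2; 30 bits remain
Read 2: bits[10:22] width=12 -> value=2671 (bin 101001101111); offset now 22 = byte 2 bit 6; 18 bits remain
Read 3: bits[22:27] width=5 -> value=1 (bin 00001); offset now 27 = byte 3 bit 3; 13 bits remain
Read 4: bits[27:32] width=5 -> value=1 (bin 00001); offset now 32 = byte 4 bit 0; 8 bits remain

Answer: value=761 offset=10
value=2671 offset=22
value=1 offset=27
value=1 offset=32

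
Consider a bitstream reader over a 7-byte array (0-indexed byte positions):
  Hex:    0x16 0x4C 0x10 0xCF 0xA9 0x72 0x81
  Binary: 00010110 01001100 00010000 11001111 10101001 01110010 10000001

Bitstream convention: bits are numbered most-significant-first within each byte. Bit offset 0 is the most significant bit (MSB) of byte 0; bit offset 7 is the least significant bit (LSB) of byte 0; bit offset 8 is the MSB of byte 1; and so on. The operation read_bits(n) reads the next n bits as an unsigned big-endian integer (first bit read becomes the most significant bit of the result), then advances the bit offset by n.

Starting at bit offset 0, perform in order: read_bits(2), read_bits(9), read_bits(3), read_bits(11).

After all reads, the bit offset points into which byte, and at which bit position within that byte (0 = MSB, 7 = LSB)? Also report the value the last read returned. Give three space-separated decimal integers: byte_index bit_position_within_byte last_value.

Read 1: bits[0:2] width=2 -> value=0 (bin 00); offset now 2 = byte 0 bit 2; 54 bits remain
Read 2: bits[2:11] width=9 -> value=178 (bin 010110010); offset now 11 = byte 1 bit 3; 45 bits remain
Read 3: bits[11:14] width=3 -> value=3 (bin 011); offset now 14 = byte 1 bit 6; 42 bits remain
Read 4: bits[14:25] width=11 -> value=33 (bin 00000100001); offset now 25 = byte 3 bit 1; 31 bits remain

Answer: 3 1 33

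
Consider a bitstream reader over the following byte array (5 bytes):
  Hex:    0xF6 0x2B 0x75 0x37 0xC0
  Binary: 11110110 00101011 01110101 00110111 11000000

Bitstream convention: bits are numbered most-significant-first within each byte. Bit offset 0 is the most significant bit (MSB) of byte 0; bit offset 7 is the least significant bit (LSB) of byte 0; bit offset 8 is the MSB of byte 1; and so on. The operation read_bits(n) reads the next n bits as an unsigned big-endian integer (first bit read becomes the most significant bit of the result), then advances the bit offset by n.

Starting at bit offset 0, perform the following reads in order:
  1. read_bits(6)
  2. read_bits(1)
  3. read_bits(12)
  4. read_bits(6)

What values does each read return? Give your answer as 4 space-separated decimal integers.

Read 1: bits[0:6] width=6 -> value=61 (bin 111101); offset now 6 = byte 0 bit 6; 34 bits remain
Read 2: bits[6:7] width=1 -> value=1 (bin 1); offset now 7 = byte 0 bit 7; 33 bits remain
Read 3: bits[7:19] width=12 -> value=347 (bin 000101011011); offset now 19 = byte 2 bit 3; 21 bits remain
Read 4: bits[19:25] width=6 -> value=42 (bin 101010); offset now 25 = byte 3 bit 1; 15 bits remain

Answer: 61 1 347 42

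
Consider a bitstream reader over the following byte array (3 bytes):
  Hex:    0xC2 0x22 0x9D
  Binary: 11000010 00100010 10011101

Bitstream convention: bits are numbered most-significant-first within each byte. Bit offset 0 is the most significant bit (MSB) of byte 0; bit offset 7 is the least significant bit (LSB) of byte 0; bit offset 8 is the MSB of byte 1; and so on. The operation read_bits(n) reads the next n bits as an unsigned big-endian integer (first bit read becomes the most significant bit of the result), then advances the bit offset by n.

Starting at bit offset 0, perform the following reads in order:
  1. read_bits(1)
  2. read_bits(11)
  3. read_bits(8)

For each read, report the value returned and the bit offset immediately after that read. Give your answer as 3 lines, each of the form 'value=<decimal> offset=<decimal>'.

Answer: value=1 offset=1
value=1058 offset=12
value=41 offset=20

Derivation:
Read 1: bits[0:1] width=1 -> value=1 (bin 1); offset now 1 = byte 0 bit 1; 23 bits remain
Read 2: bits[1:12] width=11 -> value=1058 (bin 10000100010); offset now 12 = byte 1 bit 4; 12 bits remain
Read 3: bits[12:20] width=8 -> value=41 (bin 00101001); offset now 20 = byte 2 bit 4; 4 bits remain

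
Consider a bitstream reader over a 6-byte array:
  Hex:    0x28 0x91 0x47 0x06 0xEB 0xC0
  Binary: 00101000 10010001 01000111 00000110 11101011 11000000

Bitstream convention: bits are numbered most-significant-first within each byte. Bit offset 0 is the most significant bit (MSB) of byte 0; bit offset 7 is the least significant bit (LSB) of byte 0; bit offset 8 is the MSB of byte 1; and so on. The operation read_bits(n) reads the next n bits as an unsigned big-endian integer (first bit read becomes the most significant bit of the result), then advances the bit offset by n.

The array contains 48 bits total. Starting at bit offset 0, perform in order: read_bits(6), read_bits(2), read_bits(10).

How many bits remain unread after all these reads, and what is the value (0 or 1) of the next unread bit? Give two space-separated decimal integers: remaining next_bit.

Answer: 30 0

Derivation:
Read 1: bits[0:6] width=6 -> value=10 (bin 001010); offset now 6 = byte 0 bit 6; 42 bits remain
Read 2: bits[6:8] width=2 -> value=0 (bin 00); offset now 8 = byte 1 bit 0; 40 bits remain
Read 3: bits[8:18] width=10 -> value=581 (bin 1001000101); offset now 18 = byte 2 bit 2; 30 bits remain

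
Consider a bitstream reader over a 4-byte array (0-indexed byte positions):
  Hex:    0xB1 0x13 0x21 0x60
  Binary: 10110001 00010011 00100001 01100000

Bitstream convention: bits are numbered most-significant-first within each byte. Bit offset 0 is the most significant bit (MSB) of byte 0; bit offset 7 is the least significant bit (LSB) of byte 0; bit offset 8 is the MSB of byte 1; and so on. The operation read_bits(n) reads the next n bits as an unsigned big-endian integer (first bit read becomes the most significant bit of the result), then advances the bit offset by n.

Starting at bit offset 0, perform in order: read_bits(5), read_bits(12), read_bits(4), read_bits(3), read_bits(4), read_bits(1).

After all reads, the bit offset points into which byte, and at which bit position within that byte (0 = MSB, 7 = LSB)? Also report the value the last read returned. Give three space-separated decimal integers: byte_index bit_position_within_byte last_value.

Answer: 3 5 0

Derivation:
Read 1: bits[0:5] width=5 -> value=22 (bin 10110); offset now 5 = byte 0 bit 5; 27 bits remain
Read 2: bits[5:17] width=12 -> value=550 (bin 001000100110); offset now 17 = byte 2 bit 1; 15 bits remain
Read 3: bits[17:21] width=4 -> value=4 (bin 0100); offset now 21 = byte 2 bit 5; 11 bits remain
Read 4: bits[21:24] width=3 -> value=1 (bin 001); offset now 24 = byte 3 bit 0; 8 bits remain
Read 5: bits[24:28] width=4 -> value=6 (bin 0110); offset now 28 = byte 3 bit 4; 4 bits remain
Read 6: bits[28:29] width=1 -> value=0 (bin 0); offset now 29 = byte 3 bit 5; 3 bits remain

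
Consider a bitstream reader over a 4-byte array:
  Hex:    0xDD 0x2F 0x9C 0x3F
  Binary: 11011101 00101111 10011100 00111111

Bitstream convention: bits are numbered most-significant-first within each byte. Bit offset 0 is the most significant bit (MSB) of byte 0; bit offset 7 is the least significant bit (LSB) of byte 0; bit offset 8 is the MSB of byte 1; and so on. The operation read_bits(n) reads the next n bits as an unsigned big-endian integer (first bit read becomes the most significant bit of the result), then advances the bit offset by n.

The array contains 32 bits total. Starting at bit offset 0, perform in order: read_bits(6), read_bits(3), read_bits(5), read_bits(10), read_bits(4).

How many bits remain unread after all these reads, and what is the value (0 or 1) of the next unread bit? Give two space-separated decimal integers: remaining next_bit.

Read 1: bits[0:6] width=6 -> value=55 (bin 110111); offset now 6 = byte 0 bit 6; 26 bits remain
Read 2: bits[6:9] width=3 -> value=2 (bin 010); offset now 9 = byte 1 bit 1; 23 bits remain
Read 3: bits[9:14] width=5 -> value=11 (bin 01011); offset now 14 = byte 1 bit 6; 18 bits remain
Read 4: bits[14:24] width=10 -> value=924 (bin 1110011100); offset now 24 = byte 3 bit 0; 8 bits remain
Read 5: bits[24:28] width=4 -> value=3 (bin 0011); offset now 28 = byte 3 bit 4; 4 bits remain

Answer: 4 1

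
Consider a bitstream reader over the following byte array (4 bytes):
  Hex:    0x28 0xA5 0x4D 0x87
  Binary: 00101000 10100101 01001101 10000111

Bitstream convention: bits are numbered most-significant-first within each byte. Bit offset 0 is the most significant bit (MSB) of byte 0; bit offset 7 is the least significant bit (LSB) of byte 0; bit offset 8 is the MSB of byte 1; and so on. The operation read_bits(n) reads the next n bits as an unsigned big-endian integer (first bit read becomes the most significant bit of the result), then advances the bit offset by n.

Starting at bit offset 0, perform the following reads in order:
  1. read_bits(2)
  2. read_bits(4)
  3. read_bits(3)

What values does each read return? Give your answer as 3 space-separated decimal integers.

Answer: 0 10 1

Derivation:
Read 1: bits[0:2] width=2 -> value=0 (bin 00); offset now 2 = byte 0 bit 2; 30 bits remain
Read 2: bits[2:6] width=4 -> value=10 (bin 1010); offset now 6 = byte 0 bit 6; 26 bits remain
Read 3: bits[6:9] width=3 -> value=1 (bin 001); offset now 9 = byte 1 bit 1; 23 bits remain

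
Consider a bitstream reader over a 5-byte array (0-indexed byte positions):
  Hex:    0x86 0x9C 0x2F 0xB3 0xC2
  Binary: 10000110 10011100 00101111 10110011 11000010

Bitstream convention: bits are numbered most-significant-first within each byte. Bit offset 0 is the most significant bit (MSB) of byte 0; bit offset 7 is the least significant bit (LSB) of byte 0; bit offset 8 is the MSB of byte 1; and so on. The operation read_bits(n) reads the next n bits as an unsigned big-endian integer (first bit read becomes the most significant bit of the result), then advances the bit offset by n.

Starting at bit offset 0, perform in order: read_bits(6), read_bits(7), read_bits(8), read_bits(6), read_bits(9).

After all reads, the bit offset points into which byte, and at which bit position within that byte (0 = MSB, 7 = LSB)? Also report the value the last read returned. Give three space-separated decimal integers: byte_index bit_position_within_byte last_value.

Read 1: bits[0:6] width=6 -> value=33 (bin 100001); offset now 6 = byte 0 bit 6; 34 bits remain
Read 2: bits[6:13] width=7 -> value=83 (bin 1010011); offset now 13 = byte 1 bit 5; 27 bits remain
Read 3: bits[13:21] width=8 -> value=133 (bin 10000101); offset now 21 = byte 2 bit 5; 19 bits remain
Read 4: bits[21:27] width=6 -> value=61 (bin 111101); offset now 27 = byte 3 bit 3; 13 bits remain
Read 5: bits[27:36] width=9 -> value=316 (bin 100111100); offset now 36 = byte 4 bit 4; 4 bits remain

Answer: 4 4 316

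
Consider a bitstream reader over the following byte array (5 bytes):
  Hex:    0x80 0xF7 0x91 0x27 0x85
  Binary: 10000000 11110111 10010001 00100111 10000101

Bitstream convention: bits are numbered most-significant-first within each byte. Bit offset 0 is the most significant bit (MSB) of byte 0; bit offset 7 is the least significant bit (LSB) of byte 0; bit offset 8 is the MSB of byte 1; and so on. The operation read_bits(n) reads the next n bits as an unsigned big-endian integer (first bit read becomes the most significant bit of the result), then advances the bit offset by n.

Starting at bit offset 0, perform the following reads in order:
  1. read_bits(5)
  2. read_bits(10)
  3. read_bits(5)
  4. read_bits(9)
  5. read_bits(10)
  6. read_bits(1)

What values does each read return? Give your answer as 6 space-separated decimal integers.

Read 1: bits[0:5] width=5 -> value=16 (bin 10000); offset now 5 = byte 0 bit 5; 35 bits remain
Read 2: bits[5:15] width=10 -> value=123 (bin 0001111011); offset now 15 = byte 1 bit 7; 25 bits remain
Read 3: bits[15:20] width=5 -> value=25 (bin 11001); offset now 20 = byte 2 bit 4; 20 bits remain
Read 4: bits[20:29] width=9 -> value=36 (bin 000100100); offset now 29 = byte 3 bit 5; 11 bits remain
Read 5: bits[29:39] width=10 -> value=962 (bin 1111000010); offset now 39 = byte 4 bit 7; 1 bits remain
Read 6: bits[39:40] width=1 -> value=1 (bin 1); offset now 40 = byte 5 bit 0; 0 bits remain

Answer: 16 123 25 36 962 1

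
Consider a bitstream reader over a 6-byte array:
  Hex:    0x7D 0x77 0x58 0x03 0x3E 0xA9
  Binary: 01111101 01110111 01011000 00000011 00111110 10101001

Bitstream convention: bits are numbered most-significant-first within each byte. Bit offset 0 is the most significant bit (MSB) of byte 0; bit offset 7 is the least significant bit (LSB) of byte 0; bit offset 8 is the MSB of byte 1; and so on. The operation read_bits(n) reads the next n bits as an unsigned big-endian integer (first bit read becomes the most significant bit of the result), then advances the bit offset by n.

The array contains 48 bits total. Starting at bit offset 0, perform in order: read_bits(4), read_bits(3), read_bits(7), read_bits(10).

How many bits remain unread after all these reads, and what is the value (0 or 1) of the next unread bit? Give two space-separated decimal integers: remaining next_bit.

Answer: 24 0

Derivation:
Read 1: bits[0:4] width=4 -> value=7 (bin 0111); offset now 4 = byte 0 bit 4; 44 bits remain
Read 2: bits[4:7] width=3 -> value=6 (bin 110); offset now 7 = byte 0 bit 7; 41 bits remain
Read 3: bits[7:14] width=7 -> value=93 (bin 1011101); offset now 14 = byte 1 bit 6; 34 bits remain
Read 4: bits[14:24] width=10 -> value=856 (bin 1101011000); offset now 24 = byte 3 bit 0; 24 bits remain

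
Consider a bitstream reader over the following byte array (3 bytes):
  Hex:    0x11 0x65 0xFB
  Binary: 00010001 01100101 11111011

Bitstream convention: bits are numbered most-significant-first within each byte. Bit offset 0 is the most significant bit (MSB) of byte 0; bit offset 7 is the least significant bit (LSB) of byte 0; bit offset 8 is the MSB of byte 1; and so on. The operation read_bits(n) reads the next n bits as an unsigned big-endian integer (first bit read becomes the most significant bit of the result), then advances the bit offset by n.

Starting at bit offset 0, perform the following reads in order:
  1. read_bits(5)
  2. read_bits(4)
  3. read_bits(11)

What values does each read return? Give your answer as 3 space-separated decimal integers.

Read 1: bits[0:5] width=5 -> value=2 (bin 00010); offset now 5 = byte 0 bit 5; 19 bits remain
Read 2: bits[5:9] width=4 -> value=2 (bin 0010); offset now 9 = byte 1 bit 1; 15 bits remain
Read 3: bits[9:20] width=11 -> value=1631 (bin 11001011111); offset now 20 = byte 2 bit 4; 4 bits remain

Answer: 2 2 1631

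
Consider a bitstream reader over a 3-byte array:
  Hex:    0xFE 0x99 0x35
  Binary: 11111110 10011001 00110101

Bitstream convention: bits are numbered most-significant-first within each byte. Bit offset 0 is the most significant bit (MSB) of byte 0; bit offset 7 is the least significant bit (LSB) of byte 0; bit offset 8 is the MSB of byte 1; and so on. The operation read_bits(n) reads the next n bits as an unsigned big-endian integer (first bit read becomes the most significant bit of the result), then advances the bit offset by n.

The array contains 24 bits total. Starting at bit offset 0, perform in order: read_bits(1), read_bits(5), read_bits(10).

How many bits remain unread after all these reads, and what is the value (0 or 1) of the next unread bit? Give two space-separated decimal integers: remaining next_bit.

Answer: 8 0

Derivation:
Read 1: bits[0:1] width=1 -> value=1 (bin 1); offset now 1 = byte 0 bit 1; 23 bits remain
Read 2: bits[1:6] width=5 -> value=31 (bin 11111); offset now 6 = byte 0 bit 6; 18 bits remain
Read 3: bits[6:16] width=10 -> value=665 (bin 1010011001); offset now 16 = byte 2 bit 0; 8 bits remain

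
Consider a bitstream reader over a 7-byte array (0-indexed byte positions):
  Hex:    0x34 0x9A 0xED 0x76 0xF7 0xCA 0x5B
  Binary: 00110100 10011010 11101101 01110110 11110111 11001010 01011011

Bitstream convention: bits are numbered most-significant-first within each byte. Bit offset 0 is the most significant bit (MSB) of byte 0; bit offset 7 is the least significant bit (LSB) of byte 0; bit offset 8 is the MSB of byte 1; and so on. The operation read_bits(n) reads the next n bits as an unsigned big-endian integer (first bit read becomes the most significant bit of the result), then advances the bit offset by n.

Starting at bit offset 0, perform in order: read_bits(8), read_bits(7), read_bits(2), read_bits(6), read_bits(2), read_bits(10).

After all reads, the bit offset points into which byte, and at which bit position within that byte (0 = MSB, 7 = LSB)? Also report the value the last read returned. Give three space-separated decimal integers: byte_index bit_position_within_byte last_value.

Answer: 4 3 951

Derivation:
Read 1: bits[0:8] width=8 -> value=52 (bin 00110100); offset now 8 = byte 1 bit 0; 48 bits remain
Read 2: bits[8:15] width=7 -> value=77 (bin 1001101); offset now 15 = byte 1 bit 7; 41 bits remain
Read 3: bits[15:17] width=2 -> value=1 (bin 01); offset now 17 = byte 2 bit 1; 39 bits remain
Read 4: bits[17:23] width=6 -> value=54 (bin 110110); offset now 23 = byte 2 bit 7; 33 bits remain
Read 5: bits[23:25] width=2 -> value=2 (bin 10); offset now 25 = byte 3 bit 1; 31 bits remain
Read 6: bits[25:35] width=10 -> value=951 (bin 1110110111); offset now 35 = byte 4 bit 3; 21 bits remain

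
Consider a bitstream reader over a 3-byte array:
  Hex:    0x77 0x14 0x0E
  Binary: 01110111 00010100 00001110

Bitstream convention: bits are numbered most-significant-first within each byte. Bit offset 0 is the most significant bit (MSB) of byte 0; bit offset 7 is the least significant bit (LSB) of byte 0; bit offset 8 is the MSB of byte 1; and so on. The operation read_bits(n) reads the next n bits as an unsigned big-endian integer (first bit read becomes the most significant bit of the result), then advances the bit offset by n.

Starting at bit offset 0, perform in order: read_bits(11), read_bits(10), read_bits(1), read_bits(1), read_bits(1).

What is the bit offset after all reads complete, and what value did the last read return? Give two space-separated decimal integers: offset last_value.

Answer: 24 0

Derivation:
Read 1: bits[0:11] width=11 -> value=952 (bin 01110111000); offset now 11 = byte 1 bit 3; 13 bits remain
Read 2: bits[11:21] width=10 -> value=641 (bin 1010000001); offset now 21 = byte 2 bit 5; 3 bits remain
Read 3: bits[21:22] width=1 -> value=1 (bin 1); offset now 22 = byte 2 bit 6; 2 bits remain
Read 4: bits[22:23] width=1 -> value=1 (bin 1); offset now 23 = byte 2 bit 7; 1 bits remain
Read 5: bits[23:24] width=1 -> value=0 (bin 0); offset now 24 = byte 3 bit 0; 0 bits remain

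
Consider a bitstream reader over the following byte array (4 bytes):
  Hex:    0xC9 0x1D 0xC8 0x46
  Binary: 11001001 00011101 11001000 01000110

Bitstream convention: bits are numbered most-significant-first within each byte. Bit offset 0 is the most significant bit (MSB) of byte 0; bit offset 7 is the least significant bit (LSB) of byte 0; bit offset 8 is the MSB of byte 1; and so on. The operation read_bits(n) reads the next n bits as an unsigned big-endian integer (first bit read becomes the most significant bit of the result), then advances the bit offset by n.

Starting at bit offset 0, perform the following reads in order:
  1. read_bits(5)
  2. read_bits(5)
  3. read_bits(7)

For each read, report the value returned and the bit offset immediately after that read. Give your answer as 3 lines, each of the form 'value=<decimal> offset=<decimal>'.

Answer: value=25 offset=5
value=4 offset=10
value=59 offset=17

Derivation:
Read 1: bits[0:5] width=5 -> value=25 (bin 11001); offset now 5 = byte 0 bit 5; 27 bits remain
Read 2: bits[5:10] width=5 -> value=4 (bin 00100); offset now 10 = byte 1 bit 2; 22 bits remain
Read 3: bits[10:17] width=7 -> value=59 (bin 0111011); offset now 17 = byte 2 bit 1; 15 bits remain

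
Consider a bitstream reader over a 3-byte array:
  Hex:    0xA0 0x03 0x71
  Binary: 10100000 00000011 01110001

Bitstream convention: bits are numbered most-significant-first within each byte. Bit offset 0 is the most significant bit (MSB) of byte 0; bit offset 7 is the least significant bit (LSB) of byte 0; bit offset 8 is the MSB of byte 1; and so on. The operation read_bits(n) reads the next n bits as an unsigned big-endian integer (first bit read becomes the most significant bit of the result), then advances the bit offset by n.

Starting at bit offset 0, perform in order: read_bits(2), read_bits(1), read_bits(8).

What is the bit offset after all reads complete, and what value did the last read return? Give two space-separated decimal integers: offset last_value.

Answer: 11 0

Derivation:
Read 1: bits[0:2] width=2 -> value=2 (bin 10); offset now 2 = byte 0 bit 2; 22 bits remain
Read 2: bits[2:3] width=1 -> value=1 (bin 1); offset now 3 = byte 0 bit 3; 21 bits remain
Read 3: bits[3:11] width=8 -> value=0 (bin 00000000); offset now 11 = byte 1 bit 3; 13 bits remain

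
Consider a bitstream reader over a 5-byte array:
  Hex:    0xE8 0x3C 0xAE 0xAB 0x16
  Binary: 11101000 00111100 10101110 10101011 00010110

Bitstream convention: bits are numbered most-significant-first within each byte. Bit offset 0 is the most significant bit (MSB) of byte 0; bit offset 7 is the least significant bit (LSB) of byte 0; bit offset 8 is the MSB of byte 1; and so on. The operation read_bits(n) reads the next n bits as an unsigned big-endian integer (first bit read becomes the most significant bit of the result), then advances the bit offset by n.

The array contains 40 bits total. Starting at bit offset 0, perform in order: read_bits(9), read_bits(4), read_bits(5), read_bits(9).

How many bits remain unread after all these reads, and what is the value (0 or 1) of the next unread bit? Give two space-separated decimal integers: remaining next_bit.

Read 1: bits[0:9] width=9 -> value=464 (bin 111010000); offset now 9 = byte 1 bit 1; 31 bits remain
Read 2: bits[9:13] width=4 -> value=7 (bin 0111); offset now 13 = byte 1 bit 5; 27 bits remain
Read 3: bits[13:18] width=5 -> value=18 (bin 10010); offset now 18 = byte 2 bit 2; 22 bits remain
Read 4: bits[18:27] width=9 -> value=373 (bin 101110101); offset now 27 = byte 3 bit 3; 13 bits remain

Answer: 13 0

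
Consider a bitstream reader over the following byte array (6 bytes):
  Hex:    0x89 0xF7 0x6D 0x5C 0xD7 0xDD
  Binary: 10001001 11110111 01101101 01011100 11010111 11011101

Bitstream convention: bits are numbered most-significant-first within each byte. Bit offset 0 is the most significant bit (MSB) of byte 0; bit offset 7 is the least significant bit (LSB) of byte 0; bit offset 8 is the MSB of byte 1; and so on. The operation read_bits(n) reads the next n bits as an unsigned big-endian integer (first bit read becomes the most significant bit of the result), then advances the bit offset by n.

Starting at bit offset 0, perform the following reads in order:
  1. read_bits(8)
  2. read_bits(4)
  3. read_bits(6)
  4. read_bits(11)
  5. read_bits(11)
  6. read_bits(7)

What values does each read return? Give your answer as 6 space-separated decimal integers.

Read 1: bits[0:8] width=8 -> value=137 (bin 10001001); offset now 8 = byte 1 bit 0; 40 bits remain
Read 2: bits[8:12] width=4 -> value=15 (bin 1111); offset now 12 = byte 1 bit 4; 36 bits remain
Read 3: bits[12:18] width=6 -> value=29 (bin 011101); offset now 18 = byte 2 bit 2; 30 bits remain
Read 4: bits[18:29] width=11 -> value=1451 (bin 10110101011); offset now 29 = byte 3 bit 5; 19 bits remain
Read 5: bits[29:40] width=11 -> value=1239 (bin 10011010111); offset now 40 = byte 5 bit 0; 8 bits remain
Read 6: bits[40:47] width=7 -> value=110 (bin 1101110); offset now 47 = byte 5 bit 7; 1 bits remain

Answer: 137 15 29 1451 1239 110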